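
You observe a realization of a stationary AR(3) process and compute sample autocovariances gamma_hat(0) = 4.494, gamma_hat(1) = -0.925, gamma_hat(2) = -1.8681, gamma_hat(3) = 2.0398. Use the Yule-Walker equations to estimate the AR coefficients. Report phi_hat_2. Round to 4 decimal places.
\hat\phi_{2} = -0.3840

The Yule-Walker equations for an AR(p) process read, in matrix form,
  Gamma_p phi = r_p,   with   (Gamma_p)_{ij} = gamma(|i - j|),
                       (r_p)_i = gamma(i),   i,j = 1..p.
Substitute the sample gammas (Toeplitz matrix and right-hand side of size 3):
  Gamma_p = [[4.494, -0.925, -1.8681], [-0.925, 4.494, -0.925], [-1.8681, -0.925, 4.494]]
  r_p     = [-0.925, -1.8681, 2.0398]
Written out (R1..R3):
  (R1) 4.494 phi_1 - 0.925 phi_2 - 1.8681 phi_3 = -0.925
  (R2) -0.925 phi_1 + 4.494 phi_2 - 0.925 phi_3 = -1.8681
  (R3) -1.8681 phi_1 - 0.925 phi_2 + 4.494 phi_3 = 2.0398
Gaussian elimination:
  R2 <- R2 - (-0.925/4.494) R1 = R2 - (-0.20583) R1:  4.303607 phi_2 - 1.309511 phi_3 = -2.058493
  R3 <- R3 - (-1.8681/4.494) R1 = R3 - (-0.415688) R1:  -1.309511 phi_2 + 3.717454 phi_3 = 1.655289
  R3 <- R3 - (-1.309511/4.303607) R2 = R3 - (-0.304282) R2:  3.318993 phi_3 = 1.028926
Back-substitution:
  phi_hat_3 = 1.028926 / 3.318993 = 0.310012
  phi_hat_2 = (-2.058493 - (-1.309511)(0.310012)) / 4.303607 = -0.383987
  phi_hat_1 = (-0.925 - (-0.925)(-0.383987) - (-1.8681)(0.310012)) / 4.494 = -0.155998
So phi_hat = [-0.1560, -0.3840, 0.3100].
Therefore phi_hat_2 = -0.3840.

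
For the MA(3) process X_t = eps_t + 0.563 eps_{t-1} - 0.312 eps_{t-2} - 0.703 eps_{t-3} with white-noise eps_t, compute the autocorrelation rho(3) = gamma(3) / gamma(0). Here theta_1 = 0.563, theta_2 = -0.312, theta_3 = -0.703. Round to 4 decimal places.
\rho(3) = -0.3683

For an MA(q) process with theta_0 = 1, the autocovariance is
  gamma(k) = sigma^2 * sum_{i=0..q-k} theta_i * theta_{i+k},
and rho(k) = gamma(k) / gamma(0). Sigma^2 cancels.
  numerator   = (1)*(-0.703) = -0.703.
  denominator = (1)^2 + (0.563)^2 + (-0.312)^2 + (-0.703)^2 = 1.908522.
  rho(3) = -0.703 / 1.908522 = -0.3683.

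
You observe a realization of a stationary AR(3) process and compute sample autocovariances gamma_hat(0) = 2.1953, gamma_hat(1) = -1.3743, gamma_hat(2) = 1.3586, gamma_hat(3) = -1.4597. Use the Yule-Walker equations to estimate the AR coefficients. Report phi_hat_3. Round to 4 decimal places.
\hat\phi_{3} = -0.3600

The Yule-Walker equations for an AR(p) process read, in matrix form,
  Gamma_p phi = r_p,   with   (Gamma_p)_{ij} = gamma(|i - j|),
                       (r_p)_i = gamma(i),   i,j = 1..p.
Substitute the sample gammas (Toeplitz matrix and right-hand side of size 3):
  Gamma_p = [[2.1953, -1.3743, 1.3586], [-1.3743, 2.1953, -1.3743], [1.3586, -1.3743, 2.1953]]
  r_p     = [-1.3743, 1.3586, -1.4597]
Written out (R1..R3):
  (R1) 2.1953 phi_1 - 1.3743 phi_2 + 1.3586 phi_3 = -1.3743
  (R2) -1.3743 phi_1 + 2.1953 phi_2 - 1.3743 phi_3 = 1.3586
  (R3) 1.3586 phi_1 - 1.3743 phi_2 + 2.1953 phi_3 = -1.4597
Gaussian elimination:
  R2 <- R2 - (-1.3743/2.1953) R1 = R2 - (-0.626019) R1:  1.334962 phi_2 - 0.52379 phi_3 = 0.498262
  R3 <- R3 - (1.3586/2.1953) R1 = R3 - (0.618868) R1:  -0.52379 phi_2 + 1.354507 phi_3 = -0.60919
  R3 <- R3 - (-0.52379/1.334962) R2 = R3 - (-0.392364) R2:  1.14899 phi_3 = -0.413691
Back-substitution:
  phi_hat_3 = -0.413691 / 1.14899 = -0.360047
  phi_hat_2 = (0.498262 - (-0.52379)(-0.360047)) / 1.334962 = 0.231971
  phi_hat_1 = (-1.3743 - (-1.3743)(0.231971) - (1.3586)(-0.360047)) / 2.1953 = -0.257979
So phi_hat = [-0.2580, 0.2320, -0.3600].
Therefore phi_hat_3 = -0.3600.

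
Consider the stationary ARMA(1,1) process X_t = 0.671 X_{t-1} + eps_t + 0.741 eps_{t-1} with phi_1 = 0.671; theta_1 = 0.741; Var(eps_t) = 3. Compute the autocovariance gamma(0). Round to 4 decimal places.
\gamma(0) = 13.8797

Multiply the model equation by X_{t-k} and take expectations. With theta_0 = psi_0 = 1 and psi_j the MA(infinity) weights, this gives
  gamma(k) - sum_i phi_i gamma(k-i) = c_k,
  c_k = sigma^2 * sum_{j=k..q} theta_j psi_{j-k}   (c_k = 0 for k > q),
using gamma(-m) = gamma(m).
psi-weights needed (psi_j = theta_j + sum_i phi_i psi_{j-i}):
  psi_1 = theta_1 + phi_1 = 0.741 + (0.671) = 1.412
Right-hand sides:
  c_0 = sigma^2 (1 + theta_1 psi_1) = 3 * (1 + (0.741)(1.412)) = 3 * 2.046292 = 6.138876
  c_1 = sigma^2 theta_1 = 3 * (0.741) = 2.223
  c_2 = 0
Equations for k = 0 and k = 1 (AR order 1):
  gamma(0) = phi_1 gamma(1) + c_0
  gamma(1) = phi_1 gamma(0) + c_1
Substituting the second into the first: gamma(0) (1 - phi_1^2) = c_0 + phi_1 c_1, so
  gamma(0) = (c_0 + phi_1 c_1) / (1 - phi_1^2) = (6.138876 + (0.671)(2.223)) / (1 - (0.671)^2) = 7.630509 / 0.549759 = 13.879735.
Therefore gamma(0) = 13.8797 (to 4 decimal places).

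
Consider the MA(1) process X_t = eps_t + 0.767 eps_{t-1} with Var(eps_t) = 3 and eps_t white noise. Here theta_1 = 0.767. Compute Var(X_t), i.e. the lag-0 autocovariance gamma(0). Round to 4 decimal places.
\gamma(0) = 4.7649

For an MA(q) process X_t = eps_t + sum_i theta_i eps_{t-i} with
Var(eps_t) = sigma^2, the variance is
  gamma(0) = sigma^2 * (1 + sum_i theta_i^2).
  sum_i theta_i^2 = (0.767)^2 = 0.588289.
  gamma(0) = 3 * (1 + 0.588289) = 3 * 1.588289 = 4.764867, which rounds to 4.7649.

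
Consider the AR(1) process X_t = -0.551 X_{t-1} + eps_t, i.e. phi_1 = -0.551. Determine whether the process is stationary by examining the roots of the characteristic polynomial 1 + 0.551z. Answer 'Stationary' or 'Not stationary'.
\text{Stationary}

The AR(p) characteristic polynomial is P(z) = 1 + 0.551z.
Stationarity requires all roots to lie outside the unit circle, i.e. |z| > 1 for every root.
This is linear in z: 1 + (0.551) z = 0  =>  z = -1/(0.551) = -1.814882,  |z| = 1.814882.
Moduli of all roots: 1.8149.
All moduli strictly greater than 1? Yes.
Verdict: Stationary.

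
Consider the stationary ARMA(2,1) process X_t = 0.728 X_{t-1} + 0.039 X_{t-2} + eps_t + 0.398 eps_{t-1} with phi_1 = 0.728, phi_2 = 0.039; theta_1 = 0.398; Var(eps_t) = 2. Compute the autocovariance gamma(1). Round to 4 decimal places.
\gamma(1) = 7.1005

Multiply the model equation by X_{t-k} and take expectations. With theta_0 = psi_0 = 1 and psi_j the MA(infinity) weights, this gives
  gamma(k) - sum_i phi_i gamma(k-i) = c_k,
  c_k = sigma^2 * sum_{j=k..q} theta_j psi_{j-k}   (c_k = 0 for k > q),
using gamma(-m) = gamma(m).
psi-weights needed (psi_j = theta_j + sum_i phi_i psi_{j-i}):
  psi_1 = theta_1 + phi_1 = 0.398 + (0.728) = 1.126
Right-hand sides:
  c_0 = sigma^2 (1 + theta_1 psi_1) = 2 * (1 + (0.398)(1.126)) = 2 * 1.448148 = 2.896296
  c_1 = sigma^2 theta_1 = 2 * (0.398) = 0.796
  c_2 = 0
Equations for k = 0, 1, 2 (AR order 2, c_2 = 0):
  (E0) gamma(0) = phi_1 gamma(1) + phi_2 gamma(2) + c_0
  (E1) gamma(1) = phi_1 gamma(0) + phi_2 gamma(1) + c_1
  (E2) gamma(2) = phi_1 gamma(1) + phi_2 gamma(0)
From (E1): gamma(1) = A gamma(0) + B with
  A = phi_1 / (1 - phi_2) = 0.728 / 0.961 = 0.757544,   B = c_1 / (1 - phi_2) = 0.796 / 0.961 = 0.828304.
Insert (E2) into (E0): gamma(0) (1 - phi_2^2) = phi_1 (1 + phi_2) gamma(1) + c_0.
  phi_1 (1 + phi_2) = (0.728)(1.039) = 0.756392,   1 - phi_2^2 = 0.998479.
Replace gamma(1) by A gamma(0) + B and collect gamma(0):
  gamma(0) [0.998479 - (0.756392)(0.757544)] = (0.756392)(0.828304) + 2.896296
  gamma(0) * 0.425479 = 3.522818
  gamma(0) = 3.522818 / 0.425479 = 8.27966.
  gamma(1) = A gamma(0) + B = (0.757544)(8.27966) + (0.828304) = 7.100513.
Therefore gamma(1) = 7.1005 (to 4 decimal places).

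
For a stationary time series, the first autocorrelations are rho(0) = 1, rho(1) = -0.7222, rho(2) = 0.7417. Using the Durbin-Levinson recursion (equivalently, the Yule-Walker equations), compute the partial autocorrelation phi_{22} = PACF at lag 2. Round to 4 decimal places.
\phi_{22} = 0.4601

The PACF at lag k is phi_{kk}, the last component of the solution
to the Yule-Walker system G_k phi = r_k where
  (G_k)_{ij} = rho(|i - j|), (r_k)_i = rho(i), i,j = 1..k.
Equivalently, Durbin-Levinson gives phi_{kk} iteratively:
  phi_{11} = rho(1)
  phi_{kk} = [rho(k) - sum_{j=1..k-1} phi_{k-1,j} rho(k-j)]
            / [1 - sum_{j=1..k-1} phi_{k-1,j} rho(j)],
  phi_{k,j} = phi_{k-1,j} - phi_{kk} phi_{k-1,k-j},  j = 1..k-1.
Step k = 1:
  phi_11 = rho(1) = -0.7222.
Step k = 2:
  phi_22 = [rho(2) - phi_11 rho(1)] / [1 - phi_11 rho(1)] = [0.7417 - (-0.7222)(-0.7222)] / [1 - (-0.7222)(-0.7222)]
         = 0.22012716 / 0.47842716 = 0.4601.
Therefore phi_{22} = 0.4601.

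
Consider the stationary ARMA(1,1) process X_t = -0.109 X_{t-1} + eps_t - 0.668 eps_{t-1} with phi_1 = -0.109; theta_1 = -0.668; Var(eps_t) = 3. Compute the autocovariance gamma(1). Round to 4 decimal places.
\gamma(1) = -2.5308

Multiply the model equation by X_{t-k} and take expectations. With theta_0 = psi_0 = 1 and psi_j the MA(infinity) weights, this gives
  gamma(k) - sum_i phi_i gamma(k-i) = c_k,
  c_k = sigma^2 * sum_{j=k..q} theta_j psi_{j-k}   (c_k = 0 for k > q),
using gamma(-m) = gamma(m).
psi-weights needed (psi_j = theta_j + sum_i phi_i psi_{j-i}):
  psi_1 = theta_1 + phi_1 = -0.668 + (-0.109) = -0.777
Right-hand sides:
  c_0 = sigma^2 (1 + theta_1 psi_1) = 3 * (1 + (-0.668)(-0.777)) = 3 * 1.519036 = 4.557108
  c_1 = sigma^2 theta_1 = 3 * (-0.668) = -2.004
  c_2 = 0
Equations for k = 0 and k = 1 (AR order 1):
  gamma(0) = phi_1 gamma(1) + c_0
  gamma(1) = phi_1 gamma(0) + c_1
Substituting the second into the first: gamma(0) (1 - phi_1^2) = c_0 + phi_1 c_1, so
  gamma(0) = (c_0 + phi_1 c_1) / (1 - phi_1^2) = (4.557108 + (-0.109)(-2.004)) / (1 - (-0.109)^2) = 4.775544 / 0.988119 = 4.832964.
  gamma(1) = phi_1 gamma(0) + c_1 = (-0.109)(4.832964) + (-2.004) = -2.530793.
Therefore gamma(1) = -2.5308 (to 4 decimal places).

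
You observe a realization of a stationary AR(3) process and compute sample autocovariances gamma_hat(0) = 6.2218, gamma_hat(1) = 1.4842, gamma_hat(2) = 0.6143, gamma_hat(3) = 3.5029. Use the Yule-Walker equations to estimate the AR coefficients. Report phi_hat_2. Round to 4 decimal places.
\hat\phi_{2} = -0.0840

The Yule-Walker equations for an AR(p) process read, in matrix form,
  Gamma_p phi = r_p,   with   (Gamma_p)_{ij} = gamma(|i - j|),
                       (r_p)_i = gamma(i),   i,j = 1..p.
Substitute the sample gammas (Toeplitz matrix and right-hand side of size 3):
  Gamma_p = [[6.2218, 1.4842, 0.6143], [1.4842, 6.2218, 1.4842], [0.6143, 1.4842, 6.2218]]
  r_p     = [1.4842, 0.6143, 3.5029]
Written out (R1..R3):
  (R1) 6.2218 phi_1 + 1.4842 phi_2 + 0.6143 phi_3 = 1.4842
  (R2) 1.4842 phi_1 + 6.2218 phi_2 + 1.4842 phi_3 = 0.6143
  (R3) 0.6143 phi_1 + 1.4842 phi_2 + 6.2218 phi_3 = 3.5029
Gaussian elimination:
  R2 <- R2 - (1.4842/6.2218) R1 = R2 - (0.238548) R1:  5.867747 phi_2 + 1.33766 phi_3 = 0.260247
  R3 <- R3 - (0.6143/6.2218) R1 = R3 - (0.098733) R1:  1.33766 phi_2 + 6.161148 phi_3 = 3.35636
  R3 <- R3 - (1.33766/5.867747) R2 = R3 - (0.227968) R2:  5.856204 phi_3 = 3.297032
Back-substitution:
  phi_hat_3 = 3.297032 / 5.856204 = 0.562998
  phi_hat_2 = (0.260247 - (1.33766)(0.562998)) / 5.867747 = -0.083994
  phi_hat_1 = (1.4842 - (1.4842)(-0.083994) - (0.6143)(0.562998)) / 6.2218 = 0.202998
So phi_hat = [0.2030, -0.0840, 0.5630].
Therefore phi_hat_2 = -0.0840.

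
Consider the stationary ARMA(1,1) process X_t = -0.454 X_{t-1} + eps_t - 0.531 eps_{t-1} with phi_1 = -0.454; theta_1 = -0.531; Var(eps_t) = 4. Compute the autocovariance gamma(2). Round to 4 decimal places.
\gamma(2) = 2.7964

Multiply the model equation by X_{t-k} and take expectations. With theta_0 = psi_0 = 1 and psi_j the MA(infinity) weights, this gives
  gamma(k) - sum_i phi_i gamma(k-i) = c_k,
  c_k = sigma^2 * sum_{j=k..q} theta_j psi_{j-k}   (c_k = 0 for k > q),
using gamma(-m) = gamma(m).
psi-weights needed (psi_j = theta_j + sum_i phi_i psi_{j-i}):
  psi_1 = theta_1 + phi_1 = -0.531 + (-0.454) = -0.985
Right-hand sides:
  c_0 = sigma^2 (1 + theta_1 psi_1) = 4 * (1 + (-0.531)(-0.985)) = 4 * 1.523035 = 6.09214
  c_1 = sigma^2 theta_1 = 4 * (-0.531) = -2.124
  c_2 = 0
Equations for k = 0 and k = 1 (AR order 1):
  gamma(0) = phi_1 gamma(1) + c_0
  gamma(1) = phi_1 gamma(0) + c_1
Substituting the second into the first: gamma(0) (1 - phi_1^2) = c_0 + phi_1 c_1, so
  gamma(0) = (c_0 + phi_1 c_1) / (1 - phi_1^2) = (6.09214 + (-0.454)(-2.124)) / (1 - (-0.454)^2) = 7.056436 / 0.793884 = 8.888498.
  gamma(1) = phi_1 gamma(0) + c_1 = (-0.454)(8.888498) + (-2.124) = -6.159378.
For k = 2 (> q): gamma(2) = phi_1 gamma(1) = (-0.454)(-6.159378) = 2.796358.
Therefore gamma(2) = 2.7964 (to 4 decimal places).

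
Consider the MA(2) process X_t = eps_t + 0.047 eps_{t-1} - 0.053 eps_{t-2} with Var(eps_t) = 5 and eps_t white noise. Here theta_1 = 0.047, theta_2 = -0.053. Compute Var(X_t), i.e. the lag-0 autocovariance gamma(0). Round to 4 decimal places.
\gamma(0) = 5.0251

For an MA(q) process X_t = eps_t + sum_i theta_i eps_{t-i} with
Var(eps_t) = sigma^2, the variance is
  gamma(0) = sigma^2 * (1 + sum_i theta_i^2).
  sum_i theta_i^2 = (0.047)^2 + (-0.053)^2 = 0.002209 + 0.002809 = 0.005018.
  gamma(0) = 5 * (1 + 0.005018) = 5 * 1.005018 = 5.02509, which rounds to 5.0251.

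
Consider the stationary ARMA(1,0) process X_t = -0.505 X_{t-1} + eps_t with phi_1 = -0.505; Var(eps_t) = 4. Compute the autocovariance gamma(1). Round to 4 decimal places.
\gamma(1) = -2.7115

Multiply the model equation by X_{t-k} and take expectations. With theta_0 = psi_0 = 1 and psi_j the MA(infinity) weights, this gives
  gamma(k) - sum_i phi_i gamma(k-i) = c_k,
  c_k = sigma^2 * sum_{j=k..q} theta_j psi_{j-k}   (c_k = 0 for k > q),
using gamma(-m) = gamma(m).
Pure AR (q = 0): c_0 = sigma^2 = 4, c_k = 0 for k >= 1.
Equations for k = 0 and k = 1 (AR order 1):
  gamma(0) = phi_1 gamma(1) + c_0
  gamma(1) = phi_1 gamma(0) + c_1
Substituting the second into the first: gamma(0) (1 - phi_1^2) = c_0 + phi_1 c_1, so
  gamma(0) = c_0 / (1 - phi_1^2) = 4 / (1 - (-0.505)^2) = 4 / 0.744975 = 5.369308.
  gamma(1) = phi_1 gamma(0) = (-0.505)(5.369308) = -2.7115.
Therefore gamma(1) = -2.7115 (to 4 decimal places).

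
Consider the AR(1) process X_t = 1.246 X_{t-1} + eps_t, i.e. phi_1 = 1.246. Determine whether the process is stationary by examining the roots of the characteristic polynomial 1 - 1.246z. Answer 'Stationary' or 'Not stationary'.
\text{Not stationary}

The AR(p) characteristic polynomial is P(z) = 1 - 1.246z.
Stationarity requires all roots to lie outside the unit circle, i.e. |z| > 1 for every root.
This is linear in z: 1 + (-1.246) z = 0  =>  z = -1/(-1.246) = 0.802568,  |z| = 0.802568.
Moduli of all roots: 0.8026.
All moduli strictly greater than 1? No.
Verdict: Not stationary.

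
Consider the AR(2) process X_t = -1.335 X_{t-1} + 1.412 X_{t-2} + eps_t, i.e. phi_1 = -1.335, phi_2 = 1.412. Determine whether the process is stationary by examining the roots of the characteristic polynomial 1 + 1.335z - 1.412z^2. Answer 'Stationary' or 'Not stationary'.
\text{Not stationary}

The AR(p) characteristic polynomial is P(z) = 1 + 1.335z - 1.412z^2.
Stationarity requires all roots to lie outside the unit circle, i.e. |z| > 1 for every root.
Set 1 + (1.335) z + (-1.412) z^2 = 0, i.e. a z^2 + b z + c = 0 with a = -1.412, b = 1.335, c = 1.
Discriminant D = b^2 - 4ac = (1.335)^2 - 4*(-1.412)*1 = 1.782225 - (-5.648) = 7.430225.
D >= 0, so the roots are real: z = (-b +/- sqrt(D)) / (2a) = (-1.335 +/- 2.725844) / (-2.824).
  z_1 = (-1.335 + 2.725844) / (-2.824) = -0.4925,   |z_1| = 0.4925.
  z_2 = (-1.335 - 2.725844) / (-2.824) = 1.438,   |z_2| = 1.438.
Moduli of all roots: 0.4925, 1.4380.
All moduli strictly greater than 1? No.
Verdict: Not stationary.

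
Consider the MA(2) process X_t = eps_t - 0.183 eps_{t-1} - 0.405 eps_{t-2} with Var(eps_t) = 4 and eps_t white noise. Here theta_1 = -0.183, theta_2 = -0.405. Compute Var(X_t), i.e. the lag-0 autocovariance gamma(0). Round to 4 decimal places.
\gamma(0) = 4.7901

For an MA(q) process X_t = eps_t + sum_i theta_i eps_{t-i} with
Var(eps_t) = sigma^2, the variance is
  gamma(0) = sigma^2 * (1 + sum_i theta_i^2).
  sum_i theta_i^2 = (-0.183)^2 + (-0.405)^2 = 0.033489 + 0.164025 = 0.197514.
  gamma(0) = 4 * (1 + 0.197514) = 4 * 1.197514 = 4.790056, which rounds to 4.7901.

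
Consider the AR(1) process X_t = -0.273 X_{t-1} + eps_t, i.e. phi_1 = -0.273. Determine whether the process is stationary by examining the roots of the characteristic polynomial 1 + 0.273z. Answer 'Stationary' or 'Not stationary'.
\text{Stationary}

The AR(p) characteristic polynomial is P(z) = 1 + 0.273z.
Stationarity requires all roots to lie outside the unit circle, i.e. |z| > 1 for every root.
This is linear in z: 1 + (0.273) z = 0  =>  z = -1/(0.273) = -3.663004,  |z| = 3.663004.
Moduli of all roots: 3.6630.
All moduli strictly greater than 1? Yes.
Verdict: Stationary.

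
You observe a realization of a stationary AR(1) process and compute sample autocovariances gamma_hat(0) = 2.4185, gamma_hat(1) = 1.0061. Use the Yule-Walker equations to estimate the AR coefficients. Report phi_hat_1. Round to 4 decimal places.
\hat\phi_{1} = 0.4160

The Yule-Walker equations for an AR(p) process read, in matrix form,
  Gamma_p phi = r_p,   with   (Gamma_p)_{ij} = gamma(|i - j|),
                       (r_p)_i = gamma(i),   i,j = 1..p.
Substitute the sample gammas (Toeplitz matrix and right-hand side of size 1):
  Gamma_p = [[2.4185]]
  r_p     = [1.0061]
With p = 1 this is the single equation gamma(0) phi_1 = gamma(1):
  phi_hat_1 = gamma(1) / gamma(0) = 1.0061 / 2.4185 = 0.4160.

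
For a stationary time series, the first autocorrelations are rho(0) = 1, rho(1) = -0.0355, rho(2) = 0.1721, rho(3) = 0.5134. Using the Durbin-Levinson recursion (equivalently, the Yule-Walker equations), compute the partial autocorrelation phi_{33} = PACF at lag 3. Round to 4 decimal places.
\phi_{33} = 0.5410

The PACF at lag k is phi_{kk}, the last component of the solution
to the Yule-Walker system G_k phi = r_k where
  (G_k)_{ij} = rho(|i - j|), (r_k)_i = rho(i), i,j = 1..k.
Equivalently, Durbin-Levinson gives phi_{kk} iteratively:
  phi_{11} = rho(1)
  phi_{kk} = [rho(k) - sum_{j=1..k-1} phi_{k-1,j} rho(k-j)]
            / [1 - sum_{j=1..k-1} phi_{k-1,j} rho(j)],
  phi_{k,j} = phi_{k-1,j} - phi_{kk} phi_{k-1,k-j},  j = 1..k-1.
Step k = 1:
  phi_11 = rho(1) = -0.0355.
Step k = 2:
  phi_22 = [rho(2) - phi_11 rho(1)] / [1 - phi_11 rho(1)] = [0.1721 - (-0.0355)(-0.0355)] / [1 - (-0.0355)(-0.0355)]
         = 0.17083975 / 0.99873975 = 0.171055.
  Update: phi_21 = phi_11 - phi_22 phi_11 = -0.0355 - (0.171055)(-0.0355) = -0.029428.
Step k = 3:
  phi_33 = [rho(3) - phi_21 rho(2) - phi_22 rho(1)] / [1 - phi_21 rho(1) - phi_22 rho(2)]
    numerator   = 0.5134 - (-0.029428)(0.1721) - (0.171055)(-0.0355) = 0.52453694
    denominator = 1 - (-0.029428)(-0.0355) - (0.171055)(0.1721) = 0.9695167
  phi_33 = 0.52453694 / 0.9695167 = 0.541.
Therefore phi_{33} = 0.5410.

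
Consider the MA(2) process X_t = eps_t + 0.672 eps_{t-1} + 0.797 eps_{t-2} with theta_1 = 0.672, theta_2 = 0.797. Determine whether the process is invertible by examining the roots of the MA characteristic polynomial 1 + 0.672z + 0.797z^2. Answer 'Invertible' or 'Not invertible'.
\text{Invertible}

The MA(q) characteristic polynomial is P(z) = 1 + 0.672z + 0.797z^2.
Invertibility requires all roots to lie outside the unit circle, i.e. |z| > 1 for every root.
Set 1 + (0.672) z + (0.797) z^2 = 0, i.e. a z^2 + b z + c = 0 with a = 0.797, b = 0.672, c = 1.
Discriminant D = b^2 - 4ac = (0.672)^2 - 4*(0.797)*1 = 0.451584 - (3.188) = -2.736416.
D < 0, so the roots are the complex-conjugate pair z = (-b +/- i sqrt(-D)) / (2a) = -0.4216 +/- 1.0378i.
For a conjugate pair |z|^2 = z * conj(z) = (product of roots) = c/a = 1/(0.797) = 1.254705, so |z| = sqrt(1.254705) = 1.1201 for both roots.
Moduli of all roots: 1.1201, 1.1201.
All moduli strictly greater than 1? Yes.
Verdict: Invertible.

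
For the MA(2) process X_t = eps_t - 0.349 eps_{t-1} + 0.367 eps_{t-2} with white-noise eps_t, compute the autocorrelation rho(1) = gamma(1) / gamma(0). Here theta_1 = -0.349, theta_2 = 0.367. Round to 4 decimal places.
\rho(1) = -0.3797

For an MA(q) process with theta_0 = 1, the autocovariance is
  gamma(k) = sigma^2 * sum_{i=0..q-k} theta_i * theta_{i+k},
and rho(k) = gamma(k) / gamma(0). Sigma^2 cancels.
  numerator   = (1)*(-0.349) + (-0.349)*(0.367) = -0.477083.
  denominator = (1)^2 + (-0.349)^2 + (0.367)^2 = 1.25649.
  rho(1) = -0.477083 / 1.25649 = -0.3797.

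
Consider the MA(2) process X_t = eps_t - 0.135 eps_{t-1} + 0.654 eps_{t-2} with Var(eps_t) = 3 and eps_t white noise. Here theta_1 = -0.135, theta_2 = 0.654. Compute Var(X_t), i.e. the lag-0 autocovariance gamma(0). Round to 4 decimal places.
\gamma(0) = 4.3378

For an MA(q) process X_t = eps_t + sum_i theta_i eps_{t-i} with
Var(eps_t) = sigma^2, the variance is
  gamma(0) = sigma^2 * (1 + sum_i theta_i^2).
  sum_i theta_i^2 = (-0.135)^2 + (0.654)^2 = 0.018225 + 0.427716 = 0.445941.
  gamma(0) = 3 * (1 + 0.445941) = 3 * 1.445941 = 4.337823, which rounds to 4.3378.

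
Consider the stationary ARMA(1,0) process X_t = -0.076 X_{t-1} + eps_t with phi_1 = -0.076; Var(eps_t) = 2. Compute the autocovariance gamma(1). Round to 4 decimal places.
\gamma(1) = -0.1529

Multiply the model equation by X_{t-k} and take expectations. With theta_0 = psi_0 = 1 and psi_j the MA(infinity) weights, this gives
  gamma(k) - sum_i phi_i gamma(k-i) = c_k,
  c_k = sigma^2 * sum_{j=k..q} theta_j psi_{j-k}   (c_k = 0 for k > q),
using gamma(-m) = gamma(m).
Pure AR (q = 0): c_0 = sigma^2 = 2, c_k = 0 for k >= 1.
Equations for k = 0 and k = 1 (AR order 1):
  gamma(0) = phi_1 gamma(1) + c_0
  gamma(1) = phi_1 gamma(0) + c_1
Substituting the second into the first: gamma(0) (1 - phi_1^2) = c_0 + phi_1 c_1, so
  gamma(0) = c_0 / (1 - phi_1^2) = 2 / (1 - (-0.076)^2) = 2 / 0.994224 = 2.011619.
  gamma(1) = phi_1 gamma(0) = (-0.076)(2.011619) = -0.152883.
Therefore gamma(1) = -0.1529 (to 4 decimal places).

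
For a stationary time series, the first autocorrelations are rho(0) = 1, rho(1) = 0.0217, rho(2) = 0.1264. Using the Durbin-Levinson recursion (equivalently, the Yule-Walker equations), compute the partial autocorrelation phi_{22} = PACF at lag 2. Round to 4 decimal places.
\phi_{22} = 0.1260

The PACF at lag k is phi_{kk}, the last component of the solution
to the Yule-Walker system G_k phi = r_k where
  (G_k)_{ij} = rho(|i - j|), (r_k)_i = rho(i), i,j = 1..k.
Equivalently, Durbin-Levinson gives phi_{kk} iteratively:
  phi_{11} = rho(1)
  phi_{kk} = [rho(k) - sum_{j=1..k-1} phi_{k-1,j} rho(k-j)]
            / [1 - sum_{j=1..k-1} phi_{k-1,j} rho(j)],
  phi_{k,j} = phi_{k-1,j} - phi_{kk} phi_{k-1,k-j},  j = 1..k-1.
Step k = 1:
  phi_11 = rho(1) = 0.0217.
Step k = 2:
  phi_22 = [rho(2) - phi_11 rho(1)] / [1 - phi_11 rho(1)] = [0.1264 - (0.0217)(0.0217)] / [1 - (0.0217)(0.0217)]
         = 0.12592911 / 0.99952911 = 0.126.
Therefore phi_{22} = 0.1260.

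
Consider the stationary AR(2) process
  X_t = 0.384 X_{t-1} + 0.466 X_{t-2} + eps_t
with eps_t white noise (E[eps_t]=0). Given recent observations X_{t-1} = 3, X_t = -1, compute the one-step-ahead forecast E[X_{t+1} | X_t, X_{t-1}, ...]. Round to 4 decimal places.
E[X_{t+1} \mid \mathcal F_t] = 1.0140

For an AR(p) model X_t = c + sum_i phi_i X_{t-i} + eps_t, the
one-step-ahead conditional mean is
  E[X_{t+1} | X_t, ...] = c + sum_i phi_i X_{t+1-i}.
Substitute known values:
  E[X_{t+1} | ...] = (0.384) * (-1) + (0.466) * (3)
                   = 1.0140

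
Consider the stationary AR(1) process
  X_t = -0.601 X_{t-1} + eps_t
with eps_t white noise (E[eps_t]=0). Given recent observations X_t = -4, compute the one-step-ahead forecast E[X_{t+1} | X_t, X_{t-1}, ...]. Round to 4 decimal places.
E[X_{t+1} \mid \mathcal F_t] = 2.4040

For an AR(p) model X_t = c + sum_i phi_i X_{t-i} + eps_t, the
one-step-ahead conditional mean is
  E[X_{t+1} | X_t, ...] = c + sum_i phi_i X_{t+1-i}.
Substitute known values:
  E[X_{t+1} | ...] = (-0.601) * (-4)
                   = 2.4040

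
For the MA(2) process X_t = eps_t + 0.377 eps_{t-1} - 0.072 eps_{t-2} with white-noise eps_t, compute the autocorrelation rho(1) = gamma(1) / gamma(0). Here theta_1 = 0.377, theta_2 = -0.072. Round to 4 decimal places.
\rho(1) = 0.3049

For an MA(q) process with theta_0 = 1, the autocovariance is
  gamma(k) = sigma^2 * sum_{i=0..q-k} theta_i * theta_{i+k},
and rho(k) = gamma(k) / gamma(0). Sigma^2 cancels.
  numerator   = (1)*(0.377) + (0.377)*(-0.072) = 0.349856.
  denominator = (1)^2 + (0.377)^2 + (-0.072)^2 = 1.147313.
  rho(1) = 0.349856 / 1.147313 = 0.3049.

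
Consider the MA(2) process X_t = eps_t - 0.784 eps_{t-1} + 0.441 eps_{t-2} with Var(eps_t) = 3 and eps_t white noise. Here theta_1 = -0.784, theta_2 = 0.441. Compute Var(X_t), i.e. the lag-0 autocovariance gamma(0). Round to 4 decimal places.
\gamma(0) = 5.4274

For an MA(q) process X_t = eps_t + sum_i theta_i eps_{t-i} with
Var(eps_t) = sigma^2, the variance is
  gamma(0) = sigma^2 * (1 + sum_i theta_i^2).
  sum_i theta_i^2 = (-0.784)^2 + (0.441)^2 = 0.614656 + 0.194481 = 0.809137.
  gamma(0) = 3 * (1 + 0.809137) = 3 * 1.809137 = 5.427411, which rounds to 5.4274.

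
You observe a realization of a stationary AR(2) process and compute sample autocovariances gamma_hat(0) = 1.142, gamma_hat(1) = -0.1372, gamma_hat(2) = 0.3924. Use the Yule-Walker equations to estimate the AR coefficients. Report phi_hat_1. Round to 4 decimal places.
\hat\phi_{1} = -0.0800

The Yule-Walker equations for an AR(p) process read, in matrix form,
  Gamma_p phi = r_p,   with   (Gamma_p)_{ij} = gamma(|i - j|),
                       (r_p)_i = gamma(i),   i,j = 1..p.
Substitute the sample gammas (Toeplitz matrix and right-hand side of size 2):
  Gamma_p = [[1.142, -0.1372], [-0.1372, 1.142]]
  r_p     = [-0.1372, 0.3924]
Written out:
  1.142 phi_1 - 0.1372 phi_2 = -0.1372
  -0.1372 phi_1 + 1.142 phi_2 = 0.3924
Solve by Cramer's rule:
  det = gamma(0)^2 - gamma(1)^2 = (1.142)^2 - (-0.1372)^2 = 1.304164 - 0.01882384 = 1.28534016
  phi_hat_1 = [gamma(1) gamma(0) - gamma(1) gamma(2)] / det = [(-0.1372)(1.142) - (-0.1372)(0.3924)] / 1.28534016 = -0.10284512 / 1.28534016 = -0.08
  phi_hat_2 = [gamma(0) gamma(2) - gamma(1)^2] / det = [(1.142)(0.3924) - (-0.1372)^2] / 1.28534016 = 0.42929696 / 1.28534016 = 0.334
So phi_hat = [-0.0800, 0.3340].
Therefore phi_hat_1 = -0.0800.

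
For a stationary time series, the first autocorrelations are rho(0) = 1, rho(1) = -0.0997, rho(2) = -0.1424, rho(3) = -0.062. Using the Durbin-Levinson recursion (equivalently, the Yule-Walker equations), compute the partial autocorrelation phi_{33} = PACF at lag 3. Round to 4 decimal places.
\phi_{33} = -0.0970

The PACF at lag k is phi_{kk}, the last component of the solution
to the Yule-Walker system G_k phi = r_k where
  (G_k)_{ij} = rho(|i - j|), (r_k)_i = rho(i), i,j = 1..k.
Equivalently, Durbin-Levinson gives phi_{kk} iteratively:
  phi_{11} = rho(1)
  phi_{kk} = [rho(k) - sum_{j=1..k-1} phi_{k-1,j} rho(k-j)]
            / [1 - sum_{j=1..k-1} phi_{k-1,j} rho(j)],
  phi_{k,j} = phi_{k-1,j} - phi_{kk} phi_{k-1,k-j},  j = 1..k-1.
Step k = 1:
  phi_11 = rho(1) = -0.0997.
Step k = 2:
  phi_22 = [rho(2) - phi_11 rho(1)] / [1 - phi_11 rho(1)] = [-0.1424 - (-0.0997)(-0.0997)] / [1 - (-0.0997)(-0.0997)]
         = -0.15234009 / 0.99005991 = -0.15387.
  Update: phi_21 = phi_11 - phi_22 phi_11 = -0.0997 - (-0.15387)(-0.0997) = -0.115041.
Step k = 3:
  phi_33 = [rho(3) - phi_21 rho(2) - phi_22 rho(1)] / [1 - phi_21 rho(1) - phi_22 rho(2)]
    numerator   = -0.062 - (-0.115041)(-0.1424) - (-0.15387)(-0.0997) = -0.09372261
    denominator = 1 - (-0.115041)(-0.0997) - (-0.15387)(-0.1424) = 0.96661941
  phi_33 = -0.09372261 / 0.96661941 = -0.097.
Therefore phi_{33} = -0.0970.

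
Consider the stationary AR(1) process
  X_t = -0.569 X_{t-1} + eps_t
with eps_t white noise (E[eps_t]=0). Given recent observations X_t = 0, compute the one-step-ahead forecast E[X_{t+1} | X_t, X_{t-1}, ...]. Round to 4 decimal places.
E[X_{t+1} \mid \mathcal F_t] = 0.0000

For an AR(p) model X_t = c + sum_i phi_i X_{t-i} + eps_t, the
one-step-ahead conditional mean is
  E[X_{t+1} | X_t, ...] = c + sum_i phi_i X_{t+1-i}.
Substitute known values:
  E[X_{t+1} | ...] = (-0.569) * (0)
                   = 0.0000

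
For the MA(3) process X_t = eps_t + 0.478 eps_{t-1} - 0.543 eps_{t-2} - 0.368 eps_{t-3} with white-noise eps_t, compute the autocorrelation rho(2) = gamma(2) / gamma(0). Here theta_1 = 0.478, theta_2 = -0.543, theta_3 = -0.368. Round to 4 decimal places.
\rho(2) = -0.4334

For an MA(q) process with theta_0 = 1, the autocovariance is
  gamma(k) = sigma^2 * sum_{i=0..q-k} theta_i * theta_{i+k},
and rho(k) = gamma(k) / gamma(0). Sigma^2 cancels.
  numerator   = (1)*(-0.543) + (0.478)*(-0.368) = -0.718904.
  denominator = (1)^2 + (0.478)^2 + (-0.543)^2 + (-0.368)^2 = 1.658757.
  rho(2) = -0.718904 / 1.658757 = -0.4334.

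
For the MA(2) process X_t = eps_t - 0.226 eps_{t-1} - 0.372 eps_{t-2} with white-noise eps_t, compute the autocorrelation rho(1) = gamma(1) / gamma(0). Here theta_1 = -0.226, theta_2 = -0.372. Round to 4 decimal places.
\rho(1) = -0.1193

For an MA(q) process with theta_0 = 1, the autocovariance is
  gamma(k) = sigma^2 * sum_{i=0..q-k} theta_i * theta_{i+k},
and rho(k) = gamma(k) / gamma(0). Sigma^2 cancels.
  numerator   = (1)*(-0.226) + (-0.226)*(-0.372) = -0.141928.
  denominator = (1)^2 + (-0.226)^2 + (-0.372)^2 = 1.18946.
  rho(1) = -0.141928 / 1.18946 = -0.1193.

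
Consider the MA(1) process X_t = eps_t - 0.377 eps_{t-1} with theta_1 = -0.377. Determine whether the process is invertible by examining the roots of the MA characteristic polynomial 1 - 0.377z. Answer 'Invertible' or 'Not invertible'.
\text{Invertible}

The MA(q) characteristic polynomial is P(z) = 1 - 0.377z.
Invertibility requires all roots to lie outside the unit circle, i.e. |z| > 1 for every root.
This is linear in z: 1 + (-0.377) z = 0  =>  z = -1/(-0.377) = 2.65252,  |z| = 2.65252.
Moduli of all roots: 2.6525.
All moduli strictly greater than 1? Yes.
Verdict: Invertible.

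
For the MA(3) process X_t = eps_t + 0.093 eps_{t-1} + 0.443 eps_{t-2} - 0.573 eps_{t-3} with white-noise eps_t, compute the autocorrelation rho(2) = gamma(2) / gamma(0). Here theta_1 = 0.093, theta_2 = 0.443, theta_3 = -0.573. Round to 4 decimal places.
\rho(2) = 0.2542

For an MA(q) process with theta_0 = 1, the autocovariance is
  gamma(k) = sigma^2 * sum_{i=0..q-k} theta_i * theta_{i+k},
and rho(k) = gamma(k) / gamma(0). Sigma^2 cancels.
  numerator   = (1)*(0.443) + (0.093)*(-0.573) = 0.389711.
  denominator = (1)^2 + (0.093)^2 + (0.443)^2 + (-0.573)^2 = 1.533227.
  rho(2) = 0.389711 / 1.533227 = 0.2542.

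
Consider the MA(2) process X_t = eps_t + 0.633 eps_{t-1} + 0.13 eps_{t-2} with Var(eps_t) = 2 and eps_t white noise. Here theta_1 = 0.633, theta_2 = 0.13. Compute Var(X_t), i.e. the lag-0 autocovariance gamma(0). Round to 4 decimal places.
\gamma(0) = 2.8352

For an MA(q) process X_t = eps_t + sum_i theta_i eps_{t-i} with
Var(eps_t) = sigma^2, the variance is
  gamma(0) = sigma^2 * (1 + sum_i theta_i^2).
  sum_i theta_i^2 = (0.633)^2 + (0.13)^2 = 0.400689 + 0.0169 = 0.417589.
  gamma(0) = 2 * (1 + 0.417589) = 2 * 1.417589 = 2.835178, which rounds to 2.8352.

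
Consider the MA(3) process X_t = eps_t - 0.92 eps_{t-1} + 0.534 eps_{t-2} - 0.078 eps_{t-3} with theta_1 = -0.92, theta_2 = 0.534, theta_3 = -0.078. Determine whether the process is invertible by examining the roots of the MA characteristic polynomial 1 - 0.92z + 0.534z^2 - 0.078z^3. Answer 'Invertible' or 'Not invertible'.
\text{Invertible}

The MA(q) characteristic polynomial is P(z) = 1 - 0.92z + 0.534z^2 - 0.078z^3.
Invertibility requires all roots to lie outside the unit circle, i.e. |z| > 1 for every root.
Degree 3: look for a simple real root z0 first, then factor out (1 - z/z0) and solve the remaining quadratic.
Testing z0 = 5: P(5) = 1 + (-0.92)(5) + (0.534)(5)^2 + (-0.078)(5)^3
  = 1 + (-4.6) + (13.35) + (-9.75) = 0.  So z_0 = 5 is a root, |z_0| = 5.
Divide out the factor (1 - 0.2 z) = (1 - z/z0) (since 1/z0 = 0.2):
  P(z) = (1 - 0.2 z)(1 + (-0.72) z + (0.39) z^2)
  [check: z-coef -0.72 - (0.2) = -0.92; z^2-coef 0.39 - (0.2)(-0.72) = 0.534; z^3-coef -(0.2)(0.39) = -0.078.]
Remaining roots from the quadratic factor 1 + (-0.72) z + (0.39) z^2:
  Set 1 + (-0.72) z + (0.39) z^2 = 0, i.e. a z^2 + b z + c = 0 with a = 0.39, b = -0.72, c = 1.
  Discriminant D = b^2 - 4ac = (-0.72)^2 - 4*(0.39)*1 = 0.5184 - (1.56) = -1.0416.
  D < 0, so the roots are the complex-conjugate pair z = (-b +/- i sqrt(-D)) / (2a) = 0.9231 +/- 1.3084i.
  For a conjugate pair |z|^2 = z * conj(z) = (product of roots) = c/a = 1/(0.39) = 2.564103, so |z| = sqrt(2.564103) = 1.6013 for both roots.
Moduli of all roots: 5.0000, 1.6013, 1.6013.
All moduli strictly greater than 1? Yes.
Verdict: Invertible.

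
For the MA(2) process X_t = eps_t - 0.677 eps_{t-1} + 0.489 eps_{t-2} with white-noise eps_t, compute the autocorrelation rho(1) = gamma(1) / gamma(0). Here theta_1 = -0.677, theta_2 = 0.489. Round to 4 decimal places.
\rho(1) = -0.5939

For an MA(q) process with theta_0 = 1, the autocovariance is
  gamma(k) = sigma^2 * sum_{i=0..q-k} theta_i * theta_{i+k},
and rho(k) = gamma(k) / gamma(0). Sigma^2 cancels.
  numerator   = (1)*(-0.677) + (-0.677)*(0.489) = -1.008053.
  denominator = (1)^2 + (-0.677)^2 + (0.489)^2 = 1.69745.
  rho(1) = -1.008053 / 1.69745 = -0.5939.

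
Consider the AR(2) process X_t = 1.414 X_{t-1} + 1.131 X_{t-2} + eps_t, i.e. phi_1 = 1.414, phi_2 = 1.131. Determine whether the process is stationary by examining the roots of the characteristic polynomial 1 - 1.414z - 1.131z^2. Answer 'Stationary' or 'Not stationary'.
\text{Not stationary}

The AR(p) characteristic polynomial is P(z) = 1 - 1.414z - 1.131z^2.
Stationarity requires all roots to lie outside the unit circle, i.e. |z| > 1 for every root.
Set 1 + (-1.414) z + (-1.131) z^2 = 0, i.e. a z^2 + b z + c = 0 with a = -1.131, b = -1.414, c = 1.
Discriminant D = b^2 - 4ac = (-1.414)^2 - 4*(-1.131)*1 = 1.999396 - (-4.524) = 6.523396.
D >= 0, so the roots are real: z = (-b +/- sqrt(D)) / (2a) = (1.414 +/- 2.554094) / (-2.262).
  z_1 = (1.414 + 2.554094) / (-2.262) = -1.7542,   |z_1| = 1.7542.
  z_2 = (1.414 - 2.554094) / (-2.262) = 0.504,   |z_2| = 0.504.
Moduli of all roots: 1.7542, 0.5040.
All moduli strictly greater than 1? No.
Verdict: Not stationary.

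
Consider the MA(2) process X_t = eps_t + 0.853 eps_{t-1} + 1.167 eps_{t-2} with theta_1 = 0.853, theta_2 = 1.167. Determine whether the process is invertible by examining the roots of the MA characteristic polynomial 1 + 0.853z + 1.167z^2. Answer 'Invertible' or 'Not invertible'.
\text{Not invertible}

The MA(q) characteristic polynomial is P(z) = 1 + 0.853z + 1.167z^2.
Invertibility requires all roots to lie outside the unit circle, i.e. |z| > 1 for every root.
Set 1 + (0.853) z + (1.167) z^2 = 0, i.e. a z^2 + b z + c = 0 with a = 1.167, b = 0.853, c = 1.
Discriminant D = b^2 - 4ac = (0.853)^2 - 4*(1.167)*1 = 0.727609 - (4.668) = -3.940391.
D < 0, so the roots are the complex-conjugate pair z = (-b +/- i sqrt(-D)) / (2a) = -0.3655 +/- 0.8505i.
For a conjugate pair |z|^2 = z * conj(z) = (product of roots) = c/a = 1/(1.167) = 0.856898, so |z| = sqrt(0.856898) = 0.9257 for both roots.
Moduli of all roots: 0.9257, 0.9257.
All moduli strictly greater than 1? No.
Verdict: Not invertible.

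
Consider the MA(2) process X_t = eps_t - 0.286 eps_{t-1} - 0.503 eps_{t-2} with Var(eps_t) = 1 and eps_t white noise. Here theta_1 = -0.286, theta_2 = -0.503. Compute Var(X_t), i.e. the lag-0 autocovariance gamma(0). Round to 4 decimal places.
\gamma(0) = 1.3348

For an MA(q) process X_t = eps_t + sum_i theta_i eps_{t-i} with
Var(eps_t) = sigma^2, the variance is
  gamma(0) = sigma^2 * (1 + sum_i theta_i^2).
  sum_i theta_i^2 = (-0.286)^2 + (-0.503)^2 = 0.081796 + 0.253009 = 0.334805.
  gamma(0) = 1 * (1 + 0.334805) = 1 * 1.334805 = 1.334805, which rounds to 1.3348.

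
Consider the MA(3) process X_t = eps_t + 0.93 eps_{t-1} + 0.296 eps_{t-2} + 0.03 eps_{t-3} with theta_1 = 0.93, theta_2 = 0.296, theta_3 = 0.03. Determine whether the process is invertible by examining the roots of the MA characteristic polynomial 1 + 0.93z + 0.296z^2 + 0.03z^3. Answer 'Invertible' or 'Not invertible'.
\text{Invertible}

The MA(q) characteristic polynomial is P(z) = 1 + 0.93z + 0.296z^2 + 0.03z^3.
Invertibility requires all roots to lie outside the unit circle, i.e. |z| > 1 for every root.
Degree 3: look for a simple real root z0 first, then factor out (1 - z/z0) and solve the remaining quadratic.
Testing z0 = -5: P(-5) = 1 + (0.93)(-5) + (0.296)(-5)^2 + (0.03)(-5)^3
  = 1 + (-4.65) + (7.4) + (-3.75) = 0.  So z_0 = -5 is a root, |z_0| = 5.
Divide out the factor (1 + 0.2 z) = (1 - z/z0) (since 1/z0 = -0.2):
  P(z) = (1 + 0.2 z)(1 + (0.73) z + (0.15) z^2)
  [check: z-coef 0.73 - (-0.2) = 0.93; z^2-coef 0.15 - (-0.2)(0.73) = 0.296; z^3-coef -(-0.2)(0.15) = 0.03.]
Remaining roots from the quadratic factor 1 + (0.73) z + (0.15) z^2:
  Set 1 + (0.73) z + (0.15) z^2 = 0, i.e. a z^2 + b z + c = 0 with a = 0.15, b = 0.73, c = 1.
  Discriminant D = b^2 - 4ac = (0.73)^2 - 4*(0.15)*1 = 0.5329 - (0.6) = -0.0671.
  D < 0, so the roots are the complex-conjugate pair z = (-b +/- i sqrt(-D)) / (2a) = -2.4333 +/- 0.8635i.
  For a conjugate pair |z|^2 = z * conj(z) = (product of roots) = c/a = 1/(0.15) = 6.666667, so |z| = sqrt(6.666667) = 2.582 for both roots.
Moduli of all roots: 5.0000, 2.5820, 2.5820.
All moduli strictly greater than 1? Yes.
Verdict: Invertible.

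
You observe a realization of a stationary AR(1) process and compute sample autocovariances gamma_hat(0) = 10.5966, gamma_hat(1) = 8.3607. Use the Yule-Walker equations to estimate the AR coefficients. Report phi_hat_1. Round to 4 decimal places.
\hat\phi_{1} = 0.7890

The Yule-Walker equations for an AR(p) process read, in matrix form,
  Gamma_p phi = r_p,   with   (Gamma_p)_{ij} = gamma(|i - j|),
                       (r_p)_i = gamma(i),   i,j = 1..p.
Substitute the sample gammas (Toeplitz matrix and right-hand side of size 1):
  Gamma_p = [[10.5966]]
  r_p     = [8.3607]
With p = 1 this is the single equation gamma(0) phi_1 = gamma(1):
  phi_hat_1 = gamma(1) / gamma(0) = 8.3607 / 10.5966 = 0.7890.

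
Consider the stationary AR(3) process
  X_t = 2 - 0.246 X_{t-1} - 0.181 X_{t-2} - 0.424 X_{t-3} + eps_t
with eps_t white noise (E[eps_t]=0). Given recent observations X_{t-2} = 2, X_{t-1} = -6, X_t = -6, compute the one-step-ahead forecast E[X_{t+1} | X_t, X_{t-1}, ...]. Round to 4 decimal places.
E[X_{t+1} \mid \mathcal F_t] = 3.7140

For an AR(p) model X_t = c + sum_i phi_i X_{t-i} + eps_t, the
one-step-ahead conditional mean is
  E[X_{t+1} | X_t, ...] = c + sum_i phi_i X_{t+1-i}.
Substitute known values:
  E[X_{t+1} | ...] = 2 + (-0.246) * (-6) + (-0.181) * (-6) + (-0.424) * (2)
                   = 3.7140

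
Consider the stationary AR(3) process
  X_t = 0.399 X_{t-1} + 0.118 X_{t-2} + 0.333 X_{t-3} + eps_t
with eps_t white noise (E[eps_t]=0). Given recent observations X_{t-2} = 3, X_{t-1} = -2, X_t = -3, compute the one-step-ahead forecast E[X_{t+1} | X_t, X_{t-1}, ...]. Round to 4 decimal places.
E[X_{t+1} \mid \mathcal F_t] = -0.4340

For an AR(p) model X_t = c + sum_i phi_i X_{t-i} + eps_t, the
one-step-ahead conditional mean is
  E[X_{t+1} | X_t, ...] = c + sum_i phi_i X_{t+1-i}.
Substitute known values:
  E[X_{t+1} | ...] = (0.399) * (-3) + (0.118) * (-2) + (0.333) * (3)
                   = -0.4340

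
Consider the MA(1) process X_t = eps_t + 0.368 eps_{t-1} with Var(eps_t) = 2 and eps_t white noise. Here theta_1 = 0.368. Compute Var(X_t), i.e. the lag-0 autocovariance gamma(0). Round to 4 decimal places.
\gamma(0) = 2.2708

For an MA(q) process X_t = eps_t + sum_i theta_i eps_{t-i} with
Var(eps_t) = sigma^2, the variance is
  gamma(0) = sigma^2 * (1 + sum_i theta_i^2).
  sum_i theta_i^2 = (0.368)^2 = 0.135424.
  gamma(0) = 2 * (1 + 0.135424) = 2 * 1.135424 = 2.270848, which rounds to 2.2708.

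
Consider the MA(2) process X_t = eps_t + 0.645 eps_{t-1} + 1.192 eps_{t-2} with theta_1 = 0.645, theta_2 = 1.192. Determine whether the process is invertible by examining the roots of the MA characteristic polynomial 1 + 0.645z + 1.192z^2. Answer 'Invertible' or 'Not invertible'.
\text{Not invertible}

The MA(q) characteristic polynomial is P(z) = 1 + 0.645z + 1.192z^2.
Invertibility requires all roots to lie outside the unit circle, i.e. |z| > 1 for every root.
Set 1 + (0.645) z + (1.192) z^2 = 0, i.e. a z^2 + b z + c = 0 with a = 1.192, b = 0.645, c = 1.
Discriminant D = b^2 - 4ac = (0.645)^2 - 4*(1.192)*1 = 0.416025 - (4.768) = -4.351975.
D < 0, so the roots are the complex-conjugate pair z = (-b +/- i sqrt(-D)) / (2a) = -0.2706 +/- 0.8751i.
For a conjugate pair |z|^2 = z * conj(z) = (product of roots) = c/a = 1/(1.192) = 0.838926, so |z| = sqrt(0.838926) = 0.9159 for both roots.
Moduli of all roots: 0.9159, 0.9159.
All moduli strictly greater than 1? No.
Verdict: Not invertible.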